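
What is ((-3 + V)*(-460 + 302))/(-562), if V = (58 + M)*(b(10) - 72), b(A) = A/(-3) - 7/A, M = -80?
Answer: 1978634/4215 ≈ 469.43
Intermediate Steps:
b(A) = -7/A - A/3 (b(A) = A*(-⅓) - 7/A = -A/3 - 7/A = -7/A - A/3)
V = 25091/15 (V = (58 - 80)*((-7/10 - ⅓*10) - 72) = -22*((-7*⅒ - 10/3) - 72) = -22*((-7/10 - 10/3) - 72) = -22*(-121/30 - 72) = -22*(-2281/30) = 25091/15 ≈ 1672.7)
((-3 + V)*(-460 + 302))/(-562) = ((-3 + 25091/15)*(-460 + 302))/(-562) = ((25046/15)*(-158))*(-1/562) = -3957268/15*(-1/562) = 1978634/4215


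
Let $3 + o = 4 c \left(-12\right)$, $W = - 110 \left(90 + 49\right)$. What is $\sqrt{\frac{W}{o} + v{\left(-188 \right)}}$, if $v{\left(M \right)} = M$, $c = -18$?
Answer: $\frac{i \sqrt{152533038}}{861} \approx 14.344 i$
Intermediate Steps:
$W = -15290$ ($W = \left(-110\right) 139 = -15290$)
$o = 861$ ($o = -3 + 4 \left(-18\right) \left(-12\right) = -3 - -864 = -3 + 864 = 861$)
$\sqrt{\frac{W}{o} + v{\left(-188 \right)}} = \sqrt{- \frac{15290}{861} - 188} = \sqrt{- \frac{177158}{861}} = \frac{i \sqrt{152533038}}{861}$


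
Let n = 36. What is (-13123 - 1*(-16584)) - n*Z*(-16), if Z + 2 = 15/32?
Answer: 2579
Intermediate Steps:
Z = -49/32 (Z = -2 + 15/32 = -49/32 ≈ -1.5313)
(-13123 - 1*(-16584)) - n*Z*(-16) = (-13123 - 1*(-16584)) - 36*(-49/32)*(-16) = (-13123 + 16584) - (-441)*(-16)/8 = 3461 - 1*882 = 3461 - 882 = 2579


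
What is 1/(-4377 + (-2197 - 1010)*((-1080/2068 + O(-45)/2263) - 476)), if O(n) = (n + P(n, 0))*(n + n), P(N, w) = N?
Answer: 1169971/1769406762675 ≈ 6.6122e-7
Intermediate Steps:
O(n) = 4*n² (O(n) = (n + n)*(n + n) = (2*n)*(2*n) = 4*n²)
1/(-4377 + (-2197 - 1010)*((-1080/2068 + O(-45)/2263) - 476)) = 1/(-4377 + (-2197 - 1010)*((-1080/2068 + (4*(-45)²)/2263) - 476)) = 1/(-4377 - 3207*((-1080*1/2068 + (4*2025)*(1/2263)) - 476)) = 1/(-4377 - 3207*((-270/517 + 8100*(1/2263)) - 476)) = 1/(-4377 - 3207*((-270/517 + 8100/2263) - 476)) = 1/(-4377 - 3207*(3576690/1169971 - 476)) = 1/(-4377 - 3207*(-553329506/1169971)) = 1/(-4377 + 1774527725742/1169971) = 1/(1769406762675/1169971) = 1169971/1769406762675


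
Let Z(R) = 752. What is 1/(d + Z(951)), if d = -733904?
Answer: -1/733152 ≈ -1.3640e-6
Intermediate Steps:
1/(d + Z(951)) = 1/(-733904 + 752) = 1/(-733152) = -1/733152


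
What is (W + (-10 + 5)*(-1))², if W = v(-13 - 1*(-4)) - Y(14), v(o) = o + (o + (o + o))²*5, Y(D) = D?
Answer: 13155129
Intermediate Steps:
v(o) = o + 45*o² (v(o) = o + (o + 2*o)²*5 = o + (3*o)²*5 = o + (9*o²)*5 = o + 45*o²)
W = 3622 (W = (-13 - 1*(-4))*(1 + 45*(-13 - 1*(-4))) - 1*14 = (-13 + 4)*(1 + 45*(-13 + 4)) - 14 = -9*(1 + 45*(-9)) - 14 = -9*(1 - 405) - 14 = -9*(-404) - 14 = 3636 - 14 = 3622)
(W + (-10 + 5)*(-1))² = (3622 + (-10 + 5)*(-1))² = (3622 - 5*(-1))² = (3622 + 5)² = 3627² = 13155129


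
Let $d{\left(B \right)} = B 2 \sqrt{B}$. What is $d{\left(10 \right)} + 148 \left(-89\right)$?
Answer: $-13172 + 20 \sqrt{10} \approx -13109.0$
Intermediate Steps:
$d{\left(B \right)} = 2 B^{\frac{3}{2}}$ ($d{\left(B \right)} = 2 B \sqrt{B} = 2 B^{\frac{3}{2}}$)
$d{\left(10 \right)} + 148 \left(-89\right) = 2 \cdot 10^{\frac{3}{2}} + 148 \left(-89\right) = 2 \cdot 10 \sqrt{10} - 13172 = 20 \sqrt{10} - 13172 = -13172 + 20 \sqrt{10}$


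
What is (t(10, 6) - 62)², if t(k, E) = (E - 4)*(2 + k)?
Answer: 1444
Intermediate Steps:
t(k, E) = (-4 + E)*(2 + k)
(t(10, 6) - 62)² = ((-8 - 4*10 + 2*6 + 6*10) - 62)² = ((-8 - 40 + 12 + 60) - 62)² = (24 - 62)² = (-38)² = 1444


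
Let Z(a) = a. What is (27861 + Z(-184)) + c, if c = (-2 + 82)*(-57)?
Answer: 23117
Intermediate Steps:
c = -4560 (c = 80*(-57) = -4560)
(27861 + Z(-184)) + c = (27861 - 184) - 4560 = 27677 - 4560 = 23117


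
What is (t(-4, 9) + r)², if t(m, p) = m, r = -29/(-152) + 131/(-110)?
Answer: 1747323601/69889600 ≈ 25.001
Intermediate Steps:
r = -8361/8360 (r = -29*(-1/152) + 131*(-1/110) = 29/152 - 131/110 = -8361/8360 ≈ -1.0001)
(t(-4, 9) + r)² = (-4 - 8361/8360)² = (-41801/8360)² = 1747323601/69889600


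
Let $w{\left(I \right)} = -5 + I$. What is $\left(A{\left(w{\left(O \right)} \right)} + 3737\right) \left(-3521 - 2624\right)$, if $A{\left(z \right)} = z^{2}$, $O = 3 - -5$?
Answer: $-23019170$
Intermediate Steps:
$O = 8$ ($O = 3 + 5 = 8$)
$\left(A{\left(w{\left(O \right)} \right)} + 3737\right) \left(-3521 - 2624\right) = \left(\left(-5 + 8\right)^{2} + 3737\right) \left(-3521 - 2624\right) = \left(3^{2} + 3737\right) \left(-6145\right) = \left(9 + 3737\right) \left(-6145\right) = 3746 \left(-6145\right) = -23019170$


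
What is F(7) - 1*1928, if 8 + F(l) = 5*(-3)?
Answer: -1951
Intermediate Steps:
F(l) = -23 (F(l) = -8 + 5*(-3) = -8 - 15 = -23)
F(7) - 1*1928 = -23 - 1*1928 = -23 - 1928 = -1951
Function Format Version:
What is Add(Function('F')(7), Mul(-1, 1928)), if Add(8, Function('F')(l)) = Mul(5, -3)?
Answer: -1951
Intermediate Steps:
Function('F')(l) = -23 (Function('F')(l) = Add(-8, Mul(5, -3)) = Add(-8, -15) = -23)
Add(Function('F')(7), Mul(-1, 1928)) = Add(-23, Mul(-1, 1928)) = Add(-23, -1928) = -1951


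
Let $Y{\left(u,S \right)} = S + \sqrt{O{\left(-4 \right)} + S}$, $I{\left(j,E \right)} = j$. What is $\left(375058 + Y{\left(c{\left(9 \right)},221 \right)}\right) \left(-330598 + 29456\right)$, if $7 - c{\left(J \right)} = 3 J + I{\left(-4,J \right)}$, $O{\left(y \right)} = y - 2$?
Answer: $-113012268618 - 301142 \sqrt{215} \approx -1.1302 \cdot 10^{11}$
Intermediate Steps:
$O{\left(y \right)} = -2 + y$ ($O{\left(y \right)} = y - 2 = -2 + y$)
$c{\left(J \right)} = 11 - 3 J$ ($c{\left(J \right)} = 7 - \left(3 J - 4\right) = 7 - \left(-4 + 3 J\right) = 11 - 3 J$)
$Y{\left(u,S \right)} = S + \sqrt{-6 + S}$ ($Y{\left(u,S \right)} = S + \sqrt{\left(-2 - 4\right) + S} = S + \sqrt{-6 + S}$)
$\left(375058 + Y{\left(c{\left(9 \right)},221 \right)}\right) \left(-330598 + 29456\right) = \left(375058 + \left(221 + \sqrt{-6 + 221}\right)\right) \left(-330598 + 29456\right) = \left(375058 + \left(221 + \sqrt{215}\right)\right) \left(-301142\right) = \left(375279 + \sqrt{215}\right) \left(-301142\right) = -113012268618 - 301142 \sqrt{215}$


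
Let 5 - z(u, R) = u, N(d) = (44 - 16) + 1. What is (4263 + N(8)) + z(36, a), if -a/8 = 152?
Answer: 4261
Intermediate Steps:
N(d) = 29 (N(d) = 28 + 1 = 29)
a = -1216 (a = -8*152 = -1216)
z(u, R) = 5 - u
(4263 + N(8)) + z(36, a) = (4263 + 29) + (5 - 1*36) = 4292 + (5 - 36) = 4292 - 31 = 4261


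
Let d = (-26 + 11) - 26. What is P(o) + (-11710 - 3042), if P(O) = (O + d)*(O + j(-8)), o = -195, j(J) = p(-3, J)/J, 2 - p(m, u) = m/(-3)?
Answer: 62595/2 ≈ 31298.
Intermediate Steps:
p(m, u) = 2 + m/3 (p(m, u) = 2 - m/(-3) = 2 - m*(-1)/3 = 2 - (-1)*m/3 = 2 + m/3)
j(J) = 1/J (j(J) = (2 + (⅓)*(-3))/J = (2 - 1)/J = 1/J)
d = -41 (d = -15 - 26 = -41)
P(O) = (-41 + O)*(-⅛ + O) (P(O) = (O - 41)*(O + 1/(-8)) = (-41 + O)*(O - ⅛) = (-41 + O)*(-⅛ + O))
P(o) + (-11710 - 3042) = (41/8 + (-195)² - 329/8*(-195)) + (-11710 - 3042) = (41/8 + 38025 + 64155/8) - 14752 = 92099/2 - 14752 = 62595/2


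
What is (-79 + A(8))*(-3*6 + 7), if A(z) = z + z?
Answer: 693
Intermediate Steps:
A(z) = 2*z
(-79 + A(8))*(-3*6 + 7) = (-79 + 2*8)*(-3*6 + 7) = (-79 + 16)*(-18 + 7) = -63*(-11) = 693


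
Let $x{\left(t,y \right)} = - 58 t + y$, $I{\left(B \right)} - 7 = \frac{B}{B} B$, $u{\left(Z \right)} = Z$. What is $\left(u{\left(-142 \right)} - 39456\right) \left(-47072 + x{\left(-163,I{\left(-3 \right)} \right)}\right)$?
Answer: $1489439172$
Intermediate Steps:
$I{\left(B \right)} = 7 + B$ ($I{\left(B \right)} = 7 + \frac{B}{B} B = 7 + 1 B = 7 + B$)
$x{\left(t,y \right)} = y - 58 t$
$\left(u{\left(-142 \right)} - 39456\right) \left(-47072 + x{\left(-163,I{\left(-3 \right)} \right)}\right) = \left(-142 - 39456\right) \left(-47072 + \left(\left(7 - 3\right) - -9454\right)\right) = - 39598 \left(-47072 + \left(4 + 9454\right)\right) = - 39598 \left(-47072 + 9458\right) = \left(-39598\right) \left(-37614\right) = 1489439172$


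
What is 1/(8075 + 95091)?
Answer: 1/103166 ≈ 9.6931e-6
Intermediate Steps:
1/(8075 + 95091) = 1/103166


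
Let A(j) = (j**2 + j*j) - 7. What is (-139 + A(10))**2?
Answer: 2916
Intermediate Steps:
A(j) = -7 + 2*j**2 (A(j) = (j**2 + j**2) - 7 = 2*j**2 - 7 = -7 + 2*j**2)
(-139 + A(10))**2 = (-139 + (-7 + 2*10**2))**2 = (-139 + (-7 + 2*100))**2 = (-139 + (-7 + 200))**2 = (-139 + 193)**2 = 54**2 = 2916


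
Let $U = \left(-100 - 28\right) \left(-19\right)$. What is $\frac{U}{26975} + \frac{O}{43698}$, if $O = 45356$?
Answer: $\frac{664875818}{589376775} \approx 1.1281$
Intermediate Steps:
$U = 2432$ ($U = \left(-128\right) \left(-19\right) = 2432$)
$\frac{U}{26975} + \frac{O}{43698} = \frac{2432}{26975} + \frac{45356}{43698} = 2432 \cdot \frac{1}{26975} + 45356 \cdot \frac{1}{43698} = \frac{2432}{26975} + \frac{22678}{21849} = \frac{664875818}{589376775}$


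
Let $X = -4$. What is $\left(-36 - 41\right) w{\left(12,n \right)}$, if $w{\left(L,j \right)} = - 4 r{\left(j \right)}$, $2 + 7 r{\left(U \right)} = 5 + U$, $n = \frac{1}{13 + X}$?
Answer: $\frac{1232}{9} \approx 136.89$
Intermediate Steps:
$n = \frac{1}{9}$ ($n = \frac{1}{13 - 4} = \frac{1}{9} \approx 0.11111$)
$r{\left(U \right)} = \frac{3}{7} + \frac{U}{7}$ ($r{\left(U \right)} = - \frac{2}{7} + \frac{5 + U}{7} = - \frac{2}{7} + \left(\frac{5}{7} + \frac{U}{7}\right) = \frac{3}{7} + \frac{U}{7}$)
$w{\left(L,j \right)} = - \frac{12}{7} - \frac{4 j}{7}$ ($w{\left(L,j \right)} = - 4 \left(\frac{3}{7} + \frac{j}{7}\right) = - \frac{12}{7} - \frac{4 j}{7}$)
$\left(-36 - 41\right) w{\left(12,n \right)} = \left(-36 - 41\right) \left(- \frac{12}{7} - \frac{4}{63}\right) = - 77 \left(- \frac{12}{7} - \frac{4}{63}\right) = \left(-77\right) \left(- \frac{16}{9}\right) = \frac{1232}{9}$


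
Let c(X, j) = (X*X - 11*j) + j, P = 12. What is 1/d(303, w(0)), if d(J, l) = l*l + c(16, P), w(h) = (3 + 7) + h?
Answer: 1/236 ≈ 0.0042373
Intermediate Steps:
c(X, j) = X**2 - 10*j (c(X, j) = (X**2 - 11*j) + j = X**2 - 10*j)
w(h) = 10 + h
d(J, l) = 136 + l**2 (d(J, l) = l*l + (16**2 - 10*12) = l**2 + (256 - 120) = l**2 + 136 = 136 + l**2)
1/d(303, w(0)) = 1/(136 + (10 + 0)**2) = 1/(136 + 10**2) = 1/(136 + 100) = 1/236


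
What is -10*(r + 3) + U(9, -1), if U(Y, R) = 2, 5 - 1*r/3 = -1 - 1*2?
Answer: -268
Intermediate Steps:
r = 24 (r = 15 - 3*(-1 - 1*2) = 15 - 3*(-1 - 2) = 15 - 3*(-3) = 15 + 9 = 24)
-10*(r + 3) + U(9, -1) = -10*(24 + 3) + 2 = -10*27 + 2 = -270 + 2 = -268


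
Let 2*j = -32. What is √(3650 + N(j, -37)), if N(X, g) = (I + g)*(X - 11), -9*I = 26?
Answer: √4727 ≈ 68.753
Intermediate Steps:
I = -26/9 (I = -⅑*26 = -26/9 ≈ -2.8889)
j = -16 (j = (½)*(-32) = -16)
N(X, g) = (-11 + X)*(-26/9 + g) (N(X, g) = (-26/9 + g)*(X - 11) = (-26/9 + g)*(-11 + X) = (-11 + X)*(-26/9 + g))
√(3650 + N(j, -37)) = √(3650 + (286/9 - 11*(-37) - 26/9*(-16) - 16*(-37))) = √(3650 + (286/9 + 407 + 416/9 + 592)) = √(3650 + 1077) = √4727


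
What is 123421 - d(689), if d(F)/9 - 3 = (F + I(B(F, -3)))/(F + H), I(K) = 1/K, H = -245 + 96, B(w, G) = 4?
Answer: 9870601/80 ≈ 1.2338e+5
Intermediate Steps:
H = -149
d(F) = 27 + 9*(¼ + F)/(-149 + F) (d(F) = 27 + 9*((F + 1/4)/(F - 149)) = 27 + 9*((F + ¼)/(-149 + F)) = 27 + 9*((¼ + F)/(-149 + F)) = 27 + 9*(¼ + F)/(-149 + F))
123421 - d(689) = 123421 - 9*(-1787 + 16*689)/(4*(-149 + 689)) = 123421 - 9*(-1787 + 11024)/(4*540) = 123421 - 9*9237/(4*540) = 123421 - 1*3079/80 = 123421 - 3079/80 = 9870601/80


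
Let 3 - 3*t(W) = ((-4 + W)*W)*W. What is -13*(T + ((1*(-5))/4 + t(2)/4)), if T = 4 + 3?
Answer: -260/3 ≈ -86.667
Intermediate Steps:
t(W) = 1 - W²*(-4 + W)/3 (t(W) = 1 - (-4 + W)*W*W/3 = 1 - W*(-4 + W)*W/3 = 1 - W²*(-4 + W)/3)
T = 7
-13*(T + ((1*(-5))/4 + t(2)/4)) = -13*(7 + ((1*(-5))/4 + (1 - ⅓*2³ + (4/3)*2²)/4)) = -13*(7 + (-5*¼ + (1 - ⅓*8 + (4/3)*4)*(¼))) = -13*(7 + (-5/4 + (1 - 8/3 + 16/3)*(¼))) = -13*(7 + (-5/4 + (11/3)*(¼))) = -13*(7 + (-5/4 + 11/12)) = -13*(7 - ⅓) = -13*20/3 = -260/3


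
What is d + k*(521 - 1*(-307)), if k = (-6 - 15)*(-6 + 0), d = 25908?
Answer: 130236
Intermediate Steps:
k = 126 (k = -21*(-6) = 126)
d + k*(521 - 1*(-307)) = 25908 + 126*(521 - 1*(-307)) = 25908 + 126*(521 + 307) = 25908 + 126*828 = 25908 + 104328 = 130236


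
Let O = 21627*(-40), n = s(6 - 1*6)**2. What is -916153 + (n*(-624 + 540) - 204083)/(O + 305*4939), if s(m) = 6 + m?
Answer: -587542868302/641315 ≈ -9.1615e+5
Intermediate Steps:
n = 36 (n = (6 + (6 - 1*6))**2 = (6 + (6 - 6))**2 = (6 + 0)**2 = 6**2 = 36)
O = -865080
-916153 + (n*(-624 + 540) - 204083)/(O + 305*4939) = -916153 + (36*(-624 + 540) - 204083)/(-865080 + 305*4939) = -916153 + (36*(-84) - 204083)/(-865080 + 1506395) = -916153 + (-3024 - 204083)/641315 = -916153 - 207107*1/641315 = -916153 - 207107/641315 = -587542868302/641315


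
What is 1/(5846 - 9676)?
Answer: -1/3830 ≈ -0.00026110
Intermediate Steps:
1/(5846 - 9676) = 1/(-3830) = -1/3830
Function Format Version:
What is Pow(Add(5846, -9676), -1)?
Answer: Rational(-1, 3830) ≈ -0.00026110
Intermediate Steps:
Pow(Add(5846, -9676), -1) = Pow(-3830, -1) = Rational(-1, 3830)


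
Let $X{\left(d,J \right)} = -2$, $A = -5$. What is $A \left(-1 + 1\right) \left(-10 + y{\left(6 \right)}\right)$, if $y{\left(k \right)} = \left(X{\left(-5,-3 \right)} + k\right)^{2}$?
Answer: $0$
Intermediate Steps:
$y{\left(k \right)} = \left(-2 + k\right)^{2}$
$A \left(-1 + 1\right) \left(-10 + y{\left(6 \right)}\right) = - 5 \left(-1 + 1\right) \left(-10 + \left(-2 + 6\right)^{2}\right) = \left(-5\right) 0 \left(-10 + 4^{2}\right) = 0 \left(-10 + 16\right) = 0 \cdot 6 = 0$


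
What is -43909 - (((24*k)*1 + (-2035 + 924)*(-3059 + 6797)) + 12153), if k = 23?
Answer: 4096304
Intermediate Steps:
-43909 - (((24*k)*1 + (-2035 + 924)*(-3059 + 6797)) + 12153) = -43909 - (((24*23)*1 + (-2035 + 924)*(-3059 + 6797)) + 12153) = -43909 - ((552*1 - 1111*3738) + 12153) = -43909 - ((552 - 4152918) + 12153) = -43909 - (-4152366 + 12153) = -43909 - 1*(-4140213) = -43909 + 4140213 = 4096304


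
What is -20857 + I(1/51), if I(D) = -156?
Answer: -21013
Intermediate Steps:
-20857 + I(1/51) = -20857 - 156 = -21013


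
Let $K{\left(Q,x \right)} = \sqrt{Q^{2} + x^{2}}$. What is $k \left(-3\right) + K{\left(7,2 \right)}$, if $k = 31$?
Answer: $-93 + \sqrt{53} \approx -85.72$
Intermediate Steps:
$k \left(-3\right) + K{\left(7,2 \right)} = 31 \left(-3\right) + \sqrt{7^{2} + 2^{2}} = -93 + \sqrt{49 + 4} = -93 + \sqrt{53}$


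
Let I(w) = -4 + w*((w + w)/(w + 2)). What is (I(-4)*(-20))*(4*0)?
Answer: 0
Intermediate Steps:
I(w) = -4 + 2*w**2/(2 + w) (I(w) = -4 + w*((2*w)/(2 + w)) = -4 + w*(2*w/(2 + w)) = -4 + 2*w**2/(2 + w))
(I(-4)*(-20))*(4*0) = ((2*(-4 + (-4)**2 - 2*(-4))/(2 - 4))*(-20))*(4*0) = ((2*(-4 + 16 + 8)/(-2))*(-20))*0 = ((2*(-1/2)*20)*(-20))*0 = -20*(-20)*0 = 400*0 = 0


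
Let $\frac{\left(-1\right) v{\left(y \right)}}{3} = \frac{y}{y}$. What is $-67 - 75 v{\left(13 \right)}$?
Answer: $158$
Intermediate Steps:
$v{\left(y \right)} = -3$ ($v{\left(y \right)} = - 3 \frac{y}{y} = \left(-3\right) 1 = -3$)
$-67 - 75 v{\left(13 \right)} = -67 - -225 = -67 + 225 = 158$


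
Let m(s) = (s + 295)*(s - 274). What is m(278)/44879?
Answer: 2292/44879 ≈ 0.051071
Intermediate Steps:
m(s) = (-274 + s)*(295 + s) (m(s) = (295 + s)*(-274 + s) = (-274 + s)*(295 + s))
m(278)/44879 = (-80830 + 278**2 + 21*278)/44879 = (-80830 + 77284 + 5838)*(1/44879) = 2292*(1/44879) = 2292/44879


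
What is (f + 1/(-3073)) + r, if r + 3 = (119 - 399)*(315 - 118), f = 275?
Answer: -168670825/3073 ≈ -54888.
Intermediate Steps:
r = -55163 (r = -3 + (119 - 399)*(315 - 118) = -3 - 280*197 = -3 - 55160 = -55163)
(f + 1/(-3073)) + r = (275 + 1/(-3073)) - 55163 = (275 - 1/3073) - 55163 = 845074/3073 - 55163 = -168670825/3073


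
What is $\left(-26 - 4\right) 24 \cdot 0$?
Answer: $0$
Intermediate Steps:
$\left(-26 - 4\right) 24 \cdot 0 = \left(-30\right) 24 \cdot 0 = \left(-720\right) 0 = 0$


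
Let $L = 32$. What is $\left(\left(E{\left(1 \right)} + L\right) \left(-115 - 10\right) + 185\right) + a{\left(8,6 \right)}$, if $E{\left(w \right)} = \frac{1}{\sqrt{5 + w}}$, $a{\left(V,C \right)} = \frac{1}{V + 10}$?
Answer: $- \frac{68669}{18} - \frac{125 \sqrt{6}}{6} \approx -3866.0$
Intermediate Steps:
$a{\left(V,C \right)} = \frac{1}{10 + V}$
$E{\left(w \right)} = \frac{1}{\sqrt{5 + w}}$
$\left(\left(E{\left(1 \right)} + L\right) \left(-115 - 10\right) + 185\right) + a{\left(8,6 \right)} = \left(\left(\frac{1}{\sqrt{5 + 1}} + 32\right) \left(-115 - 10\right) + 185\right) + \frac{1}{10 + 8} = \left(\left(\frac{1}{\sqrt{6}} + 32\right) \left(-125\right) + 185\right) + \frac{1}{18} = \left(\left(\frac{\sqrt{6}}{6} + 32\right) \left(-125\right) + 185\right) + \frac{1}{18} = \left(\left(32 + \frac{\sqrt{6}}{6}\right) \left(-125\right) + 185\right) + \frac{1}{18} = \left(\left(-4000 - \frac{125 \sqrt{6}}{6}\right) + 185\right) + \frac{1}{18} = \left(-3815 - \frac{125 \sqrt{6}}{6}\right) + \frac{1}{18} = - \frac{68669}{18} - \frac{125 \sqrt{6}}{6}$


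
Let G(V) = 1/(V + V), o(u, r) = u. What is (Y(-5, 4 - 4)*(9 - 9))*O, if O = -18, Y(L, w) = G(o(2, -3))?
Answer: 0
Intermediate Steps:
G(V) = 1/(2*V)
Y(L, w) = 1/4 (Y(L, w) = (1/2)/2 = (1/2)*(1/2) = 1/4)
(Y(-5, 4 - 4)*(9 - 9))*O = ((9 - 9)/4)*(-18) = ((1/4)*0)*(-18) = 0*(-18) = 0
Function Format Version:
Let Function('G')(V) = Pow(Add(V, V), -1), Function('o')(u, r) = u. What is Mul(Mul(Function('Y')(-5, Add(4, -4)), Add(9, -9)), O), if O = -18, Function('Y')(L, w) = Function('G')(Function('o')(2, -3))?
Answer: 0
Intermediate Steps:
Function('G')(V) = Mul(Rational(1, 2), Pow(V, -1)) (Function('G')(V) = Pow(Mul(2, V), -1) = Mul(Rational(1, 2), Pow(V, -1)))
Function('Y')(L, w) = Rational(1, 4) (Function('Y')(L, w) = Mul(Rational(1, 2), Pow(2, -1)) = Mul(Rational(1, 2), Rational(1, 2)) = Rational(1, 4))
Mul(Mul(Function('Y')(-5, Add(4, -4)), Add(9, -9)), O) = Mul(Mul(Rational(1, 4), Add(9, -9)), -18) = Mul(Mul(Rational(1, 4), 0), -18) = Mul(0, -18) = 0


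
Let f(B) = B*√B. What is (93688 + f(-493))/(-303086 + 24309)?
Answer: -93688/278777 + 17*I*√493/9613 ≈ -0.33607 + 0.039266*I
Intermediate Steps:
f(B) = B^(3/2)
(93688 + f(-493))/(-303086 + 24309) = (93688 + (-493)^(3/2))/(-303086 + 24309) = (93688 - 493*I*√493)/(-278777) = (93688 - 493*I*√493)*(-1/278777) = -93688/278777 + 17*I*√493/9613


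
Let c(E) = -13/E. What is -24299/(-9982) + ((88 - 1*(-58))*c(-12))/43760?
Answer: 3194709179/1310436960 ≈ 2.4379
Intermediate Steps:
-24299/(-9982) + ((88 - 1*(-58))*c(-12))/43760 = -24299/(-9982) + ((88 - 1*(-58))*(-13/(-12)))/43760 = -24299*(-1/9982) + ((88 + 58)*(-13*(-1/12)))*(1/43760) = 24299/9982 + (146*(13/12))*(1/43760) = 24299/9982 + (949/6)*(1/43760) = 24299/9982 + 949/262560 = 3194709179/1310436960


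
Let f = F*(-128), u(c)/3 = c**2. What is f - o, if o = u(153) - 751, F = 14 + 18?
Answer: -73572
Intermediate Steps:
F = 32
u(c) = 3*c**2
f = -4096 (f = 32*(-128) = -4096)
o = 69476 (o = 3*153**2 - 751 = 3*23409 - 751 = 70227 - 751 = 69476)
f - o = -4096 - 1*69476 = -4096 - 69476 = -73572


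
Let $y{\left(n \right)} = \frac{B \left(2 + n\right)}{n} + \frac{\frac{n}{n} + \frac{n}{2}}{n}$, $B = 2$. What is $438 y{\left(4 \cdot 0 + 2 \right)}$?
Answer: $2190$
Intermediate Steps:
$y{\left(n \right)} = \frac{1 + \frac{n}{2}}{n} + \frac{4 + 2 n}{n}$ ($y{\left(n \right)} = \frac{2 \left(2 + n\right)}{n} + \frac{\frac{n}{n} + \frac{n}{2}}{n} = \frac{4 + 2 n}{n} + \frac{1 + n \frac{1}{2}}{n} = \frac{4 + 2 n}{n} + \frac{1 + \frac{n}{2}}{n} = \frac{1 + \frac{n}{2}}{n} + \frac{4 + 2 n}{n}$)
$438 y{\left(4 \cdot 0 + 2 \right)} = 438 \left(\frac{5}{2} + \frac{5}{4 \cdot 0 + 2}\right) = 438 \left(\frac{5}{2} + \frac{5}{0 + 2}\right) = 438 \left(\frac{5}{2} + \frac{5}{2}\right) = 438 \cdot 5 = 2190$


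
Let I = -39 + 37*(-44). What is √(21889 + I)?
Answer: √20222 ≈ 142.20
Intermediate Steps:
I = -1667 (I = -39 - 1628 = -1667)
√(21889 + I) = √(21889 - 1667) = √20222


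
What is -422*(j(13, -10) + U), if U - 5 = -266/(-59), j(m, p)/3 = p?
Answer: 510198/59 ≈ 8647.4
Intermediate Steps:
j(m, p) = 3*p
U = 561/59 (U = 5 - 266/(-59) = 5 - 266*(-1/59) = 5 + 266/59 = 561/59 ≈ 9.5085)
-422*(j(13, -10) + U) = -422*(3*(-10) + 561/59) = -422*(-30 + 561/59) = -422*(-1209/59) = 510198/59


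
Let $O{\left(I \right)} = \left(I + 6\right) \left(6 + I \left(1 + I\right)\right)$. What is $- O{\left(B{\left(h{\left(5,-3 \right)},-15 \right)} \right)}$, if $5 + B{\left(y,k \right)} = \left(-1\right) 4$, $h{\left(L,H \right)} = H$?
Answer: $234$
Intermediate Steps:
$B{\left(y,k \right)} = -9$ ($B{\left(y,k \right)} = -5 - 4 = -9$)
$O{\left(I \right)} = \left(6 + I\right) \left(6 + I \left(1 + I\right)\right)$
$- O{\left(B{\left(h{\left(5,-3 \right)},-15 \right)} \right)} = - (36 + \left(-9\right)^{3} + 7 \left(-9\right)^{2} + 12 \left(-9\right)) = - (36 - 729 + 7 \cdot 81 - 108) = - (36 - 729 + 567 - 108) = \left(-1\right) \left(-234\right) = 234$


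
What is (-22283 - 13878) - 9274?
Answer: -45435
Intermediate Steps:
(-22283 - 13878) - 9274 = -36161 - 9274 = -45435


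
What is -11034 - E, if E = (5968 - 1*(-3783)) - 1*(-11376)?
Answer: -32161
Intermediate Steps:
E = 21127 (E = (5968 + 3783) + 11376 = 9751 + 11376 = 21127)
-11034 - E = -11034 - 1*21127 = -11034 - 21127 = -32161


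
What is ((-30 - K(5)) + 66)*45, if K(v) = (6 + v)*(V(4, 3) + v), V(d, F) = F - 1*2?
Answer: -1350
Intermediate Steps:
V(d, F) = -2 + F (V(d, F) = F - 2 = -2 + F)
K(v) = (1 + v)*(6 + v) (K(v) = (6 + v)*((-2 + 3) + v) = (6 + v)*(1 + v) = (1 + v)*(6 + v))
((-30 - K(5)) + 66)*45 = ((-30 - (6 + 5² + 7*5)) + 66)*45 = ((-30 - (6 + 25 + 35)) + 66)*45 = ((-30 - 1*66) + 66)*45 = ((-30 - 66) + 66)*45 = (-96 + 66)*45 = -30*45 = -1350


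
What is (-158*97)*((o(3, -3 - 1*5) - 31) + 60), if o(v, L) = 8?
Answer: -567062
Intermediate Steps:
(-158*97)*((o(3, -3 - 1*5) - 31) + 60) = (-158*97)*((8 - 31) + 60) = -15326*(-23 + 60) = -15326*37 = -567062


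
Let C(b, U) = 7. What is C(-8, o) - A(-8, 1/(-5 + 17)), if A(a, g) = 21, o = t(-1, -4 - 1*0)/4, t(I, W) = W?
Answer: -14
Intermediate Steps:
o = -1 (o = (-4 - 1*0)/4 = (-4 + 0)*(¼) = -4*¼ = -1)
C(-8, o) - A(-8, 1/(-5 + 17)) = 7 - 1*21 = 7 - 21 = -14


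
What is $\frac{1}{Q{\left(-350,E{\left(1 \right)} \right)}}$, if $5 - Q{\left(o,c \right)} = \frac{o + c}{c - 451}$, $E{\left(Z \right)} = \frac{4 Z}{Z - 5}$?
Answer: $\frac{452}{1909} \approx 0.23677$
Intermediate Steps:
$E{\left(Z \right)} = \frac{4 Z}{-5 + Z}$
$Q{\left(o,c \right)} = 5 - \frac{c + o}{-451 + c}$ ($Q{\left(o,c \right)} = 5 - \frac{o + c}{c - 451} = 5 - \frac{c + o}{-451 + c}$)
$\frac{1}{Q{\left(-350,E{\left(1 \right)} \right)}} = \frac{1}{\frac{1}{-451 + 4 \cdot 1 \frac{1}{-5 + 1}} \left(-2255 - -350 + 4 \cdot 4 \cdot 1 \frac{1}{-5 + 1}\right)} = \frac{1}{\frac{1}{-451 + 4 \cdot 1 \frac{1}{-4}} \left(-2255 + 350 + 4 \cdot 4 \cdot 1 \frac{1}{-4}\right)} = \frac{1}{\frac{1}{-451 + 4 \cdot 1 \left(- \frac{1}{4}\right)} \left(-2255 + 350 + 4 \cdot 4 \cdot 1 \left(- \frac{1}{4}\right)\right)} = \frac{1}{\frac{1}{-451 - 1} \left(-2255 + 350 + 4 \left(-1\right)\right)} = \frac{1}{\frac{1}{-452} \left(-2255 + 350 - 4\right)} = \frac{1}{\left(- \frac{1}{452}\right) \left(-1909\right)} = \frac{1}{\frac{1909}{452}} = \frac{452}{1909}$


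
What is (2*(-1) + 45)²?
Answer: 1849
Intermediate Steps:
(2*(-1) + 45)² = (-2 + 45)² = 43² = 1849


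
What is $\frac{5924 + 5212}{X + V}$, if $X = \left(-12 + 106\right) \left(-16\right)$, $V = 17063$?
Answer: $\frac{11136}{15559} \approx 0.71573$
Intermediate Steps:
$X = -1504$ ($X = 94 \left(-16\right) = -1504$)
$\frac{5924 + 5212}{X + V} = \frac{5924 + 5212}{-1504 + 17063} = \frac{11136}{15559}$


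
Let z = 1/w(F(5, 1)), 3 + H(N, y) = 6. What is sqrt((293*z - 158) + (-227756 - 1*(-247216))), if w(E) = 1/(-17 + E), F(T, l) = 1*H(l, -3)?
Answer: 20*sqrt(38) ≈ 123.29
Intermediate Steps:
H(N, y) = 3 (H(N, y) = -3 + 6 = 3)
F(T, l) = 3 (F(T, l) = 1*3 = 3)
z = -14 (z = 1/(1/(-17 + 3)) = 1/(1/(-14)) = 1/(-1/14) = -14)
sqrt((293*z - 158) + (-227756 - 1*(-247216))) = sqrt((293*(-14) - 158) + (-227756 - 1*(-247216))) = sqrt((-4102 - 158) + (-227756 + 247216)) = sqrt(-4260 + 19460) = sqrt(15200) = 20*sqrt(38)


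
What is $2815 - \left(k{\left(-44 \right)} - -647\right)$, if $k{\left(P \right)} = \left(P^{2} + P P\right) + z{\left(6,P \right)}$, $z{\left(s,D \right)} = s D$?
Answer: $-1440$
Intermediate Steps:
$z{\left(s,D \right)} = D s$
$k{\left(P \right)} = 2 P^{2} + 6 P$ ($k{\left(P \right)} = \left(P^{2} + P P\right) + P 6 = \left(P^{2} + P^{2}\right) + 6 P = 2 P^{2} + 6 P$)
$2815 - \left(k{\left(-44 \right)} - -647\right) = 2815 - \left(2 \left(-44\right) \left(3 - 44\right) - -647\right) = 2815 - \left(2 \left(-44\right) \left(-41\right) + 647\right) = 2815 - \left(3608 + 647\right) = 2815 - 4255 = -1440$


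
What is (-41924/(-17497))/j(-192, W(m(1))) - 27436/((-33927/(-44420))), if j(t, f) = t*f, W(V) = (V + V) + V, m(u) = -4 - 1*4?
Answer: -8188307777268131/227950356096 ≈ -35921.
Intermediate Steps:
m(u) = -8 (m(u) = -4 - 4 = -8)
W(V) = 3*V (W(V) = 2*V + V = 3*V)
j(t, f) = f*t
(-41924/(-17497))/j(-192, W(m(1))) - 27436/((-33927/(-44420))) = (-41924/(-17497))/(((3*(-8))*(-192))) - 27436/((-33927/(-44420))) = (-41924*(-1/17497))/((-24*(-192))) - 27436/((-33927*(-1/44420))) = (41924/17497)/4608 - 27436/33927/44420 = (41924/17497)*(1/4608) - 27436*44420/33927 = 10481/20156544 - 1218707120/33927 = -8188307777268131/227950356096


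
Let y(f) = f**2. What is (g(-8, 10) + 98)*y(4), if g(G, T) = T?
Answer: 1728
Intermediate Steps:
(g(-8, 10) + 98)*y(4) = (10 + 98)*4**2 = 108*16 = 1728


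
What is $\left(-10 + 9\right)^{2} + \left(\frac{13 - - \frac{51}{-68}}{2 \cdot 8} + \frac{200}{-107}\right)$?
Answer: $- \frac{709}{6848} \approx -0.10353$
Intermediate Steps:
$\left(-10 + 9\right)^{2} + \left(\frac{13 - - \frac{51}{-68}}{2 \cdot 8} + \frac{200}{-107}\right) = \left(-1\right)^{2} + \left(\frac{13 - \left(-51\right) \left(- \frac{1}{68}\right)}{16} + 200 \left(- \frac{1}{107}\right)\right) = 1 - \left(\frac{200}{107} - \left(13 - \frac{3}{4}\right) \frac{1}{16}\right) = 1 + \left(\frac{49}{4} \cdot \frac{1}{16} - \frac{200}{107}\right) = 1 + \left(\frac{49}{64} - \frac{200}{107}\right) = 1 - \frac{7557}{6848} = - \frac{709}{6848}$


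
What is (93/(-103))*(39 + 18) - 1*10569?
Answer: -1093908/103 ≈ -10620.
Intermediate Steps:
(93/(-103))*(39 + 18) - 1*10569 = (93*(-1/103))*57 - 10569 = -93/103*57 - 10569 = -5301/103 - 10569 = -1093908/103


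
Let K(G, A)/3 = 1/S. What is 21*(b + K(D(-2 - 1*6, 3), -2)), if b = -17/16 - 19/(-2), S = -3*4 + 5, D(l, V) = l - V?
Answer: 2691/16 ≈ 168.19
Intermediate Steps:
S = -7 (S = -12 + 5 = -7)
K(G, A) = -3/7 (K(G, A) = 3/(-7) = 3*(-⅐) = -3/7)
b = 135/16 (b = -17*1/16 - 19*(-½) = -17/16 + 19/2 = 135/16 ≈ 8.4375)
21*(b + K(D(-2 - 1*6, 3), -2)) = 21*(135/16 - 3/7) = 21*(897/112) = 2691/16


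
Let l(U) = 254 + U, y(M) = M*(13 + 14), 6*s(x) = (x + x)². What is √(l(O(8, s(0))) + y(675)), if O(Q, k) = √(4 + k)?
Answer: √18481 ≈ 135.94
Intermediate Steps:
s(x) = 2*x²/3 (s(x) = (x + x)²/6 = (2*x)²/6 = (4*x²)/6 = 2*x²/3)
y(M) = 27*M (y(M) = M*27 = 27*M)
√(l(O(8, s(0))) + y(675)) = √((254 + √(4 + (⅔)*0²)) + 27*675) = √((254 + √(4 + (⅔)*0)) + 18225) = √((254 + √(4 + 0)) + 18225) = √((254 + √4) + 18225) = √((254 + 2) + 18225) = √(256 + 18225) = √18481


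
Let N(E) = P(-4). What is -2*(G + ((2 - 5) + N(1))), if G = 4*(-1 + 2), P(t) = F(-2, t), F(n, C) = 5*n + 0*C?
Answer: 18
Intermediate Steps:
F(n, C) = 5*n (F(n, C) = 5*n + 0 = 5*n)
P(t) = -10 (P(t) = 5*(-2) = -10)
N(E) = -10
G = 4 (G = 4*1 = 4)
-2*(G + ((2 - 5) + N(1))) = -2*(4 + ((2 - 5) - 10)) = -2*(4 + (-3 - 10)) = -2*(4 - 13) = -2*(-9) = 18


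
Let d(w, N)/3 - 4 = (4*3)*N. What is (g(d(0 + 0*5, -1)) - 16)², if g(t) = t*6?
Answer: 25600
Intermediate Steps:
d(w, N) = 12 + 36*N (d(w, N) = 12 + 3*((4*3)*N) = 12 + 3*(12*N) = 12 + 36*N)
g(t) = 6*t
(g(d(0 + 0*5, -1)) - 16)² = (6*(12 + 36*(-1)) - 16)² = (6*(12 - 36) - 16)² = (6*(-24) - 16)² = (-144 - 16)² = (-160)² = 25600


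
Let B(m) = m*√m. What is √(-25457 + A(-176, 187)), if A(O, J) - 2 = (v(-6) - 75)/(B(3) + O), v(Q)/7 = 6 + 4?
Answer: √(-4480075 + 76365*√3)/√(176 - 3*√3) ≈ 159.55*I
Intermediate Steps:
B(m) = m^(3/2)
v(Q) = 70 (v(Q) = 7*(6 + 4) = 7*10 = 70)
A(O, J) = 2 - 5/(O + 3*√3) (A(O, J) = 2 + (70 - 75)/(3^(3/2) + O) = 2 - 5/(3*√3 + O) = 2 - 5/(O + 3*√3))
√(-25457 + A(-176, 187)) = √(-25457 + (-5 + 2*(-176) + 6*√3)/(-176 + 3*√3)) = √(-25457 + (-5 - 352 + 6*√3)/(-176 + 3*√3)) = √(-25457 + (-357 + 6*√3)/(-176 + 3*√3))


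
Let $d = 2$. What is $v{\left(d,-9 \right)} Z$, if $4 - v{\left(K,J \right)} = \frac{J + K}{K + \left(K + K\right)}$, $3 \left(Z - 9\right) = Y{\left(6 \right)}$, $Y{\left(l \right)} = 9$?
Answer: $62$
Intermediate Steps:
$Z = 12$ ($Z = 9 + \frac{1}{3} \cdot 9 = 9 + 3 = 12$)
$v{\left(K,J \right)} = 4 - \frac{J + K}{3 K}$ ($v{\left(K,J \right)} = 4 - \frac{J + K}{K + \left(K + K\right)} = 4 - \frac{J + K}{K + 2 K} = 4 - \frac{J + K}{3 K}$)
$v{\left(d,-9 \right)} Z = \frac{\left(-1\right) \left(-9\right) + 11 \cdot 2}{3 \cdot 2} \cdot 12 = \frac{1}{3} \cdot \frac{1}{2} \left(9 + 22\right) 12 = \frac{1}{3} \cdot \frac{1}{2} \cdot 31 \cdot 12 = \frac{31}{6} \cdot 12 = 62$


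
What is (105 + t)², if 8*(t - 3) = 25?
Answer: 790321/64 ≈ 12349.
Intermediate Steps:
t = 49/8 (t = 3 + (⅛)*25 = 3 + 25/8 = 49/8 ≈ 6.1250)
(105 + t)² = (105 + 49/8)² = (889/8)² = 790321/64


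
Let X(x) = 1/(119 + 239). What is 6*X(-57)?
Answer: 3/179 ≈ 0.016760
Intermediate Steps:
X(x) = 1/358
6*X(-57) = 6*(1/358) = 3/179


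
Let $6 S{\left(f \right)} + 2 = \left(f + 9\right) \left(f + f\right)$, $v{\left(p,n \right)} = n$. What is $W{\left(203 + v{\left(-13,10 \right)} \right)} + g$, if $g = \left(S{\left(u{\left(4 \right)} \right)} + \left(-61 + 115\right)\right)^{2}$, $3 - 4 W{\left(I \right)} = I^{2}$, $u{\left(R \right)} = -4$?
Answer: $- \frac{18265}{2} \approx -9132.5$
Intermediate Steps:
$S{\left(f \right)} = - \frac{1}{3} + \frac{f \left(9 + f\right)}{3}$ ($S{\left(f \right)} = - \frac{1}{3} + \frac{\left(f + 9\right) \left(f + f\right)}{6} = - \frac{1}{3} + \frac{\left(9 + f\right) 2 f}{6} = - \frac{1}{3} + \frac{2 f \left(9 + f\right)}{6} = - \frac{1}{3} + \frac{f \left(9 + f\right)}{3}$)
$W{\left(I \right)} = \frac{3}{4} - \frac{I^{2}}{4}$
$g = 2209$ ($g = \left(\left(- \frac{1}{3} + 3 \left(-4\right) + \frac{\left(-4\right)^{2}}{3}\right) + \left(-61 + 115\right)\right)^{2} = \left(\left(- \frac{1}{3} - 12 + \frac{1}{3} \cdot 16\right) + 54\right)^{2} = \left(\left(- \frac{1}{3} - 12 + \frac{16}{3}\right) + 54\right)^{2} = \left(-7 + 54\right)^{2} = 47^{2} = 2209$)
$W{\left(203 + v{\left(-13,10 \right)} \right)} + g = \left(\frac{3}{4} - \frac{\left(203 + 10\right)^{2}}{4}\right) + 2209 = \left(\frac{3}{4} - \frac{213^{2}}{4}\right) + 2209 = \left(\frac{3}{4} - \frac{45369}{4}\right) + 2209 = - \frac{22683}{2} + 2209 = - \frac{18265}{2}$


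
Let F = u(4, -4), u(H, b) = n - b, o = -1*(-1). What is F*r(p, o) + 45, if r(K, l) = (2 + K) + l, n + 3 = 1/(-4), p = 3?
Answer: 99/2 ≈ 49.500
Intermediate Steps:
n = -13/4 (n = -3 + 1/(-4) = -3 - ¼ = -13/4 ≈ -3.2500)
o = 1
u(H, b) = -13/4 - b
F = ¾ (F = -13/4 - 1*(-4) = -13/4 + 4 = ¾ ≈ 0.75000)
r(K, l) = 2 + K + l
F*r(p, o) + 45 = 3*(2 + 3 + 1)/4 + 45 = (¾)*6 + 45 = 9/2 + 45 = 99/2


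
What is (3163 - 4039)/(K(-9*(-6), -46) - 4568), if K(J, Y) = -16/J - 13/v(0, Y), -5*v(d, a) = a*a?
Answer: 50047632/260994149 ≈ 0.19176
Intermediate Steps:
v(d, a) = -a²/5 (v(d, a) = -a*a/5 = -a²/5)
K(J, Y) = -16/J + 65/Y² (K(J, Y) = -16/J - 13*(-5/Y²) = -16/J - (-65)/Y² = -16/J + 65/Y²)
(3163 - 4039)/(K(-9*(-6), -46) - 4568) = (3163 - 4039)/((-16/((-9*(-6))) + 65/(-46)²) - 4568) = -876/((-16/54 + 65*(1/2116)) - 4568) = -876/((-16*1/54 + 65/2116) - 4568) = -876/((-8/27 + 65/2116) - 4568) = -876/(-15173/57132 - 4568) = -876/(-260994149/57132) = -876*(-57132/260994149) = 50047632/260994149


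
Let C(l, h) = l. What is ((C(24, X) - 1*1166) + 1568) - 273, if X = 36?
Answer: 153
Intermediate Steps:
((C(24, X) - 1*1166) + 1568) - 273 = ((24 - 1*1166) + 1568) - 273 = ((24 - 1166) + 1568) - 273 = (-1142 + 1568) - 273 = 426 - 273 = 153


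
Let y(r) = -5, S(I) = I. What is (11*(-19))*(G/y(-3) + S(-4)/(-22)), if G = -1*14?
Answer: -3116/5 ≈ -623.20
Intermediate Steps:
G = -14
(11*(-19))*(G/y(-3) + S(-4)/(-22)) = (11*(-19))*(-14/(-5) - 4/(-22)) = -209*(-14*(-1/5) - 4*(-1/22)) = -209*(14/5 + 2/11) = -209*164/55 = -3116/5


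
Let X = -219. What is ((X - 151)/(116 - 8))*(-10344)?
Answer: 318940/9 ≈ 35438.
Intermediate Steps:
((X - 151)/(116 - 8))*(-10344) = ((-219 - 151)/(116 - 8))*(-10344) = -370/108*(-10344) = -370*1/108*(-10344) = -185/54*(-10344) = 318940/9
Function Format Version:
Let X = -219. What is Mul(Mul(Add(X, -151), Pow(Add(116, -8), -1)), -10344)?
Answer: Rational(318940, 9) ≈ 35438.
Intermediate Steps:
Mul(Mul(Add(X, -151), Pow(Add(116, -8), -1)), -10344) = Mul(Mul(Add(-219, -151), Pow(Add(116, -8), -1)), -10344) = Mul(Mul(-370, Pow(108, -1)), -10344) = Mul(Mul(-370, Rational(1, 108)), -10344) = Mul(Rational(-185, 54), -10344) = Rational(318940, 9)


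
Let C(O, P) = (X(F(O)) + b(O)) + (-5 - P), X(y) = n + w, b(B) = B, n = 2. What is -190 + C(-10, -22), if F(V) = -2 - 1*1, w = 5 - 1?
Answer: -177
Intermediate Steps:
w = 4
F(V) = -3 (F(V) = -2 - 1 = -3)
X(y) = 6 (X(y) = 2 + 4 = 6)
C(O, P) = 1 + O - P (C(O, P) = (6 + O) + (-5 - P) = 1 + O - P)
-190 + C(-10, -22) = -190 + (1 - 10 - 1*(-22)) = -190 + (1 - 10 + 22) = -190 + 13 = -177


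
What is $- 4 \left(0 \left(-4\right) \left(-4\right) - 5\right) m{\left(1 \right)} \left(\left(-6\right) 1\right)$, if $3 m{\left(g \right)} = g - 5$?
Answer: $160$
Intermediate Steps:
$m{\left(g \right)} = - \frac{5}{3} + \frac{g}{3}$ ($m{\left(g \right)} = \frac{g - 5}{3} = \frac{-5 + g}{3} = - \frac{5}{3} + \frac{g}{3}$)
$- 4 \left(0 \left(-4\right) \left(-4\right) - 5\right) m{\left(1 \right)} \left(\left(-6\right) 1\right) = - 4 \left(0 \left(-4\right) \left(-4\right) - 5\right) \left(- \frac{5}{3} + \frac{1}{3} \cdot 1\right) \left(\left(-6\right) 1\right) = - 4 \left(0 \left(-4\right) - 5\right) \left(- \frac{5}{3} + \frac{1}{3}\right) \left(-6\right) = - 4 \left(0 - 5\right) \left(- \frac{4}{3}\right) \left(-6\right) = \left(-4\right) \left(-5\right) \left(- \frac{4}{3}\right) \left(-6\right) = 20 \left(- \frac{4}{3}\right) \left(-6\right) = \left(- \frac{80}{3}\right) \left(-6\right) = 160$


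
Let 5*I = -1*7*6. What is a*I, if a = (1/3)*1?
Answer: -14/5 ≈ -2.8000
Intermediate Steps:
a = ⅓ (a = (1*(⅓))*1 = (⅓)*1 = ⅓ ≈ 0.33333)
I = -42/5 (I = (-1*7*6)/5 = (-7*6)/5 = (⅕)*(-42) = -42/5 ≈ -8.4000)
a*I = (⅓)*(-42/5) = -14/5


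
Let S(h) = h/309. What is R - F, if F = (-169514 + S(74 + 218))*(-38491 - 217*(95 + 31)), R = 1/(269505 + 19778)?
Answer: -997535107493453317/89388447 ≈ -1.1160e+10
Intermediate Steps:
S(h) = h/309 (S(h) = h*(1/309) = h/309)
R = 1/289283 ≈ 3.4568e-6
F = 3448301861822/309 (F = (-169514 + (74 + 218)/309)*(-38491 - 217*(95 + 31)) = (-169514 + (1/309)*292)*(-38491 - 217*126) = (-169514 + 292/309)*(-38491 - 27342) = -52379534/309*(-65833) = 3448301861822/309 ≈ 1.1160e+10)
R - F = 1/289283 - 1*3448301861822/309 = 1/289283 - 3448301861822/309 = -997535107493453317/89388447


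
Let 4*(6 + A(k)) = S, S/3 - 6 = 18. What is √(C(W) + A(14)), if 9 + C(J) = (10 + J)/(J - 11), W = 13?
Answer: √58/2 ≈ 3.8079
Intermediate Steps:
S = 72 (S = 18 + 3*18 = 18 + 54 = 72)
C(J) = -9 + (10 + J)/(-11 + J) (C(J) = -9 + (10 + J)/(J - 11) = -9 + (10 + J)/(-11 + J))
A(k) = 12 (A(k) = -6 + (¼)*72 = -6 + 18 = 12)
√(C(W) + A(14)) = √((109 - 8*13)/(-11 + 13) + 12) = √((109 - 104)/2 + 12) = √((½)*5 + 12) = √(5/2 + 12) = √(29/2) = √58/2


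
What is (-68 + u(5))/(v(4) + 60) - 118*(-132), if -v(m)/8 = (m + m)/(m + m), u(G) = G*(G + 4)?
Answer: 809929/52 ≈ 15576.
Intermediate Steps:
u(G) = G*(4 + G)
v(m) = -8 (v(m) = -8*(m + m)/(m + m) = -8*2*m/(2*m) = -8*2*m*1/(2*m) = -8*1 = -8)
(-68 + u(5))/(v(4) + 60) - 118*(-132) = (-68 + 5*(4 + 5))/(-8 + 60) - 118*(-132) = (-68 + 5*9)/52 + 15576 = (-68 + 45)*(1/52) + 15576 = -23*1/52 + 15576 = -23/52 + 15576 = 809929/52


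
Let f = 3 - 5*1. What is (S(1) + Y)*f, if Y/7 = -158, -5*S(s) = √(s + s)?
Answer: 2212 + 2*√2/5 ≈ 2212.6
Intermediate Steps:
S(s) = -√2*√s/5 (S(s) = -√(s + s)/5 = -√2*√s/5)
Y = -1106 (Y = 7*(-158) = -1106)
f = -2 (f = 3 - 5 = -2)
(S(1) + Y)*f = (-√2*√1/5 - 1106)*(-2) = (-⅕*√2*1 - 1106)*(-2) = (-√2/5 - 1106)*(-2) = (-1106 - √2/5)*(-2) = 2212 + 2*√2/5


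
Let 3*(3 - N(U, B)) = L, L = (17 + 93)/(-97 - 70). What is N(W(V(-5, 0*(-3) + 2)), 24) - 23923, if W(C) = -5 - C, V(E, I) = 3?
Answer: -11983810/501 ≈ -23920.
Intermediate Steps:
L = -110/167 (L = 110/(-167) = 110*(-1/167) = -110/167 ≈ -0.65868)
N(U, B) = 1613/501 (N(U, B) = 3 - 1/3*(-110/167) = 3 + 110/501 = 1613/501)
N(W(V(-5, 0*(-3) + 2)), 24) - 23923 = 1613/501 - 23923 = -11983810/501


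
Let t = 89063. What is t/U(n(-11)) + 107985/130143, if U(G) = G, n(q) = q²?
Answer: 3867997398/5249101 ≈ 736.89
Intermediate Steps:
t/U(n(-11)) + 107985/130143 = 89063/((-11)²) + 107985/130143 = 89063/121 + 107985*(1/130143) = 89063*(1/121) + 35995/43381 = 89063/121 + 35995/43381 = 3867997398/5249101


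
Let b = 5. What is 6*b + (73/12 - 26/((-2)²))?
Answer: 355/12 ≈ 29.583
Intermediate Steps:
6*b + (73/12 - 26/((-2)²)) = 6*5 + (73/12 - 26/((-2)²)) = 30 + (73*(1/12) - 26/4) = 30 + (73/12 - 26*¼) = 30 + (73/12 - 13/2) = 30 - 5/12 = 355/12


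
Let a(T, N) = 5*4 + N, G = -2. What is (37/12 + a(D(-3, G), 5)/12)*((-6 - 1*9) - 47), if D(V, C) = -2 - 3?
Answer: -961/3 ≈ -320.33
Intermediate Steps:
D(V, C) = -5
a(T, N) = 20 + N
(37/12 + a(D(-3, G), 5)/12)*((-6 - 1*9) - 47) = (37/12 + (20 + 5)/12)*((-6 - 1*9) - 47) = (37*(1/12) + 25*(1/12))*((-6 - 9) - 47) = (37/12 + 25/12)*(-15 - 47) = (31/6)*(-62) = -961/3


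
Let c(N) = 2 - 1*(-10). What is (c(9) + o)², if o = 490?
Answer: 252004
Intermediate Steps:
c(N) = 12 (c(N) = 2 + 10 = 12)
(c(9) + o)² = (12 + 490)² = 502² = 252004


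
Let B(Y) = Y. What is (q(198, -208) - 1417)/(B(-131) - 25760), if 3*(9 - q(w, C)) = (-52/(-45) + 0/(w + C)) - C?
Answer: 199492/3495285 ≈ 0.057075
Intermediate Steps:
q(w, C) = 1163/135 + C/3 (q(w, C) = 9 - ((-52/(-45) + 0/(w + C)) - C)/3 = 9 - ((-52*(-1/45) + 0/(C + w)) - C)/3 = 9 - ((52/45 + 0) - C)/3 = 9 - (52/45 - C)/3 = 9 + (-52/135 + C/3) = 1163/135 + C/3)
(q(198, -208) - 1417)/(B(-131) - 25760) = ((1163/135 + (⅓)*(-208)) - 1417)/(-131 - 25760) = ((1163/135 - 208/3) - 1417)/(-25891) = (-8197/135 - 1417)*(-1/25891) = -199492/135*(-1/25891) = 199492/3495285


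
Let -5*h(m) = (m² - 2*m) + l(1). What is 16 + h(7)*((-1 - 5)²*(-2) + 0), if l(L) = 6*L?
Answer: 3032/5 ≈ 606.40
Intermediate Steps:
h(m) = -6/5 - m²/5 + 2*m/5 (h(m) = -((m² - 2*m) + 6*1)/5 = -((m² - 2*m) + 6)/5 = -(6 + m² - 2*m)/5 = -6/5 - m²/5 + 2*m/5)
16 + h(7)*((-1 - 5)²*(-2) + 0) = 16 + (-6/5 - ⅕*7² + (⅖)*7)*((-1 - 5)²*(-2) + 0) = 16 + (-6/5 - ⅕*49 + 14/5)*((-6)²*(-2) + 0) = 16 + (-6/5 - 49/5 + 14/5)*(36*(-2) + 0) = 16 - 41*(-72 + 0)/5 = 16 - 41/5*(-72) = 16 + 2952/5 = 3032/5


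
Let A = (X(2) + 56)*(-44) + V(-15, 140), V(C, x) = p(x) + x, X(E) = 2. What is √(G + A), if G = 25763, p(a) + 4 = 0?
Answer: √23347 ≈ 152.80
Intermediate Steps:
p(a) = -4 (p(a) = -4 + 0 = -4)
V(C, x) = -4 + x
A = -2416 (A = (2 + 56)*(-44) + (-4 + 140) = 58*(-44) + 136 = -2552 + 136 = -2416)
√(G + A) = √(25763 - 2416) = √23347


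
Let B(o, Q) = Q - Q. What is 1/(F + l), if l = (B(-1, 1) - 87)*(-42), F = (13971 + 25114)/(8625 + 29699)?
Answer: 38324/140074981 ≈ 0.00027360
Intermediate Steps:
B(o, Q) = 0
F = 39085/38324 ≈ 1.0199
l = 3654 (l = (0 - 87)*(-42) = -87*(-42) = 3654)
1/(F + l) = 1/(39085/38324 + 3654) = 1/(140074981/38324) = 38324/140074981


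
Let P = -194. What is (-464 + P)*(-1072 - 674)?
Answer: 1148868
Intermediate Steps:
(-464 + P)*(-1072 - 674) = (-464 - 194)*(-1072 - 674) = -658*(-1746) = 1148868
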